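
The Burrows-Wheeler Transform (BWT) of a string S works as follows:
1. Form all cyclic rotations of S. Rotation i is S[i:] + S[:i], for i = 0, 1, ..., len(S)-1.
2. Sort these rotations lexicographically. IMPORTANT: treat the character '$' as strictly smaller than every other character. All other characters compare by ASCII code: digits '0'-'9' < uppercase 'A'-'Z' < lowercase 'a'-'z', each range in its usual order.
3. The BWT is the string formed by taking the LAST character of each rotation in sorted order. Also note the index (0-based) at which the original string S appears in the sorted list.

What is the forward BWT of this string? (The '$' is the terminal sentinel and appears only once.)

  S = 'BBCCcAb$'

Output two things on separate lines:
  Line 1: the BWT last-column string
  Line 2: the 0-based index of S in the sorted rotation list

All 8 rotations (rotation i = S[i:]+S[:i]):
  rot[0] = BBCCcAb$
  rot[1] = BCCcAb$B
  rot[2] = CCcAb$BB
  rot[3] = CcAb$BBC
  rot[4] = cAb$BBCC
  rot[5] = Ab$BBCCc
  rot[6] = b$BBCCcA
  rot[7] = $BBCCcAb
Sorted (with $ < everything):
  sorted[0] = $BBCCcAb  (last char: 'b')
  sorted[1] = Ab$BBCCc  (last char: 'c')
  sorted[2] = BBCCcAb$  (last char: '$')
  sorted[3] = BCCcAb$B  (last char: 'B')
  sorted[4] = CCcAb$BB  (last char: 'B')
  sorted[5] = CcAb$BBC  (last char: 'C')
  sorted[6] = b$BBCCcA  (last char: 'A')
  sorted[7] = cAb$BBCC  (last char: 'C')
Last column: bc$BBCAC
Original string S is at sorted index 2

Answer: bc$BBCAC
2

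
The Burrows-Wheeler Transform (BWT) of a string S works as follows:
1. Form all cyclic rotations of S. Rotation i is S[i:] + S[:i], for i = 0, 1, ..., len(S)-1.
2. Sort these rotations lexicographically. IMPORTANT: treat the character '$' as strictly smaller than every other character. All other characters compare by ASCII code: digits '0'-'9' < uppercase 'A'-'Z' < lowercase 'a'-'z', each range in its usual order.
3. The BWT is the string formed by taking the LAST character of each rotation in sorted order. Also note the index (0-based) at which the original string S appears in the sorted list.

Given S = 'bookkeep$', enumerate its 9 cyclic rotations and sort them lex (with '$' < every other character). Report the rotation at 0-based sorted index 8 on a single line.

All 9 rotations (rotation i = S[i:]+S[:i]):
  rot[0] = bookkeep$
  rot[1] = ookkeep$b
  rot[2] = okkeep$bo
  rot[3] = kkeep$boo
  rot[4] = keep$book
  rot[5] = eep$bookk
  rot[6] = ep$bookke
  rot[7] = p$bookkee
  rot[8] = $bookkeep
Sorted (with $ < everything):
  sorted[0] = $bookkeep
  sorted[1] = bookkeep$
  sorted[2] = eep$bookk
  sorted[3] = ep$bookke
  sorted[4] = keep$book
  sorted[5] = kkeep$boo
  sorted[6] = okkeep$bo
  sorted[7] = ookkeep$b
  sorted[8] = p$bookkee
sorted[8] = p$bookkee

Answer: p$bookkee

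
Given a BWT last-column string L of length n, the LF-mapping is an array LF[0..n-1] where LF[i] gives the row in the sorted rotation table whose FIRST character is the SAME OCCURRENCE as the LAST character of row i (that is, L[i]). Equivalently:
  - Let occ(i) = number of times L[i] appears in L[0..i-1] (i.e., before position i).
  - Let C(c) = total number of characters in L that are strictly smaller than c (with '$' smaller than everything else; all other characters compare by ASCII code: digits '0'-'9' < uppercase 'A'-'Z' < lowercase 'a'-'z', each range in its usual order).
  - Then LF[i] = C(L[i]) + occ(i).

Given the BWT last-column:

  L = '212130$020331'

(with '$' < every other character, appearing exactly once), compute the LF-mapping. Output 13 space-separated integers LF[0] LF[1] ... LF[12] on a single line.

Char counts: '$':1, '0':3, '1':3, '2':3, '3':3
C (first-col start): C('$')=0, C('0')=1, C('1')=4, C('2')=7, C('3')=10
L[0]='2': occ=0, LF[0]=C('2')+0=7+0=7
L[1]='1': occ=0, LF[1]=C('1')+0=4+0=4
L[2]='2': occ=1, LF[2]=C('2')+1=7+1=8
L[3]='1': occ=1, LF[3]=C('1')+1=4+1=5
L[4]='3': occ=0, LF[4]=C('3')+0=10+0=10
L[5]='0': occ=0, LF[5]=C('0')+0=1+0=1
L[6]='$': occ=0, LF[6]=C('$')+0=0+0=0
L[7]='0': occ=1, LF[7]=C('0')+1=1+1=2
L[8]='2': occ=2, LF[8]=C('2')+2=7+2=9
L[9]='0': occ=2, LF[9]=C('0')+2=1+2=3
L[10]='3': occ=1, LF[10]=C('3')+1=10+1=11
L[11]='3': occ=2, LF[11]=C('3')+2=10+2=12
L[12]='1': occ=2, LF[12]=C('1')+2=4+2=6

Answer: 7 4 8 5 10 1 0 2 9 3 11 12 6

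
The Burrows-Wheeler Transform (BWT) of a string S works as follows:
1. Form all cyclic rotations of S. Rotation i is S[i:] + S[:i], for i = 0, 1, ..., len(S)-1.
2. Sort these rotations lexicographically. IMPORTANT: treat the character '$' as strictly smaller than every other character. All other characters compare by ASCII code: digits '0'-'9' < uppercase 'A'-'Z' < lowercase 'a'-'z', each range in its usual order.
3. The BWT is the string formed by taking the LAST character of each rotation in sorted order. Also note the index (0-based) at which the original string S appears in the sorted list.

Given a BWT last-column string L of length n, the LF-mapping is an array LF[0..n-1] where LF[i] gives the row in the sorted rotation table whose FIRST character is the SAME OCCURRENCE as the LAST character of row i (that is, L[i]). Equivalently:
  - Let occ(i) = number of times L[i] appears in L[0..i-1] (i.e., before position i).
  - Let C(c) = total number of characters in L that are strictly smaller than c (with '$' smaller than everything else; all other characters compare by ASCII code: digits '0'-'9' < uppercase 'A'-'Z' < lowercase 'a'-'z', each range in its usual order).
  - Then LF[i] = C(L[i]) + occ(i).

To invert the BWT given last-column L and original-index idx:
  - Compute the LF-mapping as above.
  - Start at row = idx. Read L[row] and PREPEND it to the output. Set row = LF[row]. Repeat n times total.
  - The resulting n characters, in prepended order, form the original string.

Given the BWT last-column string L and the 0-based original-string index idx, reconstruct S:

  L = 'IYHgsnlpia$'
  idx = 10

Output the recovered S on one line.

Answer: saplingYHI$

Derivation:
LF mapping: 2 3 1 5 10 8 7 9 6 4 0
Walk LF starting at row 10, prepending L[row]:
  step 1: row=10, L[10]='$', prepend. Next row=LF[10]=0
  step 2: row=0, L[0]='I', prepend. Next row=LF[0]=2
  step 3: row=2, L[2]='H', prepend. Next row=LF[2]=1
  step 4: row=1, L[1]='Y', prepend. Next row=LF[1]=3
  step 5: row=3, L[3]='g', prepend. Next row=LF[3]=5
  step 6: row=5, L[5]='n', prepend. Next row=LF[5]=8
  step 7: row=8, L[8]='i', prepend. Next row=LF[8]=6
  step 8: row=6, L[6]='l', prepend. Next row=LF[6]=7
  step 9: row=7, L[7]='p', prepend. Next row=LF[7]=9
  step 10: row=9, L[9]='a', prepend. Next row=LF[9]=4
  step 11: row=4, L[4]='s', prepend. Next row=LF[4]=10
Reversed output: saplingYHI$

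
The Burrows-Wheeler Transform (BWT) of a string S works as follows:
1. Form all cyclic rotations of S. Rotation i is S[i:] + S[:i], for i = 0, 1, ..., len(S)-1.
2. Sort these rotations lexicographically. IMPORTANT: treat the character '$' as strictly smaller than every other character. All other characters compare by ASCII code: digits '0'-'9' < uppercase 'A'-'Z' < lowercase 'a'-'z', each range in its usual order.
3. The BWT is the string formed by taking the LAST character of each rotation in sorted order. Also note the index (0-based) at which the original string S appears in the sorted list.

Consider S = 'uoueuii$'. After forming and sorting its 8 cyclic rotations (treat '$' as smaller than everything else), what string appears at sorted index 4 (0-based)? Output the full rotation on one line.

Answer: oueuii$u

Derivation:
All 8 rotations (rotation i = S[i:]+S[:i]):
  rot[0] = uoueuii$
  rot[1] = oueuii$u
  rot[2] = ueuii$uo
  rot[3] = euii$uou
  rot[4] = uii$uoue
  rot[5] = ii$uoueu
  rot[6] = i$uoueui
  rot[7] = $uoueuii
Sorted (with $ < everything):
  sorted[0] = $uoueuii
  sorted[1] = euii$uou
  sorted[2] = i$uoueui
  sorted[3] = ii$uoueu
  sorted[4] = oueuii$u
  sorted[5] = ueuii$uo
  sorted[6] = uii$uoue
  sorted[7] = uoueuii$
sorted[4] = oueuii$u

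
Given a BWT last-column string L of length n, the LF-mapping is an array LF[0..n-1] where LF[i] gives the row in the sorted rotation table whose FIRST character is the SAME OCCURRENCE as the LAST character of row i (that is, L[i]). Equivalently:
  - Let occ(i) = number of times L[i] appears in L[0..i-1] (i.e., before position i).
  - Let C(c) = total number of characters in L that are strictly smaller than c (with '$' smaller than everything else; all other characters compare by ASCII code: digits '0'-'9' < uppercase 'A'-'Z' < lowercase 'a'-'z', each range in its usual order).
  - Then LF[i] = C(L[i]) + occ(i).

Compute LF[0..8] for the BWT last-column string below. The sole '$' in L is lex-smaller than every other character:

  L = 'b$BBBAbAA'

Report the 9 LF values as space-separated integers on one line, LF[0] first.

Answer: 7 0 4 5 6 1 8 2 3

Derivation:
Char counts: '$':1, 'A':3, 'B':3, 'b':2
C (first-col start): C('$')=0, C('A')=1, C('B')=4, C('b')=7
L[0]='b': occ=0, LF[0]=C('b')+0=7+0=7
L[1]='$': occ=0, LF[1]=C('$')+0=0+0=0
L[2]='B': occ=0, LF[2]=C('B')+0=4+0=4
L[3]='B': occ=1, LF[3]=C('B')+1=4+1=5
L[4]='B': occ=2, LF[4]=C('B')+2=4+2=6
L[5]='A': occ=0, LF[5]=C('A')+0=1+0=1
L[6]='b': occ=1, LF[6]=C('b')+1=7+1=8
L[7]='A': occ=1, LF[7]=C('A')+1=1+1=2
L[8]='A': occ=2, LF[8]=C('A')+2=1+2=3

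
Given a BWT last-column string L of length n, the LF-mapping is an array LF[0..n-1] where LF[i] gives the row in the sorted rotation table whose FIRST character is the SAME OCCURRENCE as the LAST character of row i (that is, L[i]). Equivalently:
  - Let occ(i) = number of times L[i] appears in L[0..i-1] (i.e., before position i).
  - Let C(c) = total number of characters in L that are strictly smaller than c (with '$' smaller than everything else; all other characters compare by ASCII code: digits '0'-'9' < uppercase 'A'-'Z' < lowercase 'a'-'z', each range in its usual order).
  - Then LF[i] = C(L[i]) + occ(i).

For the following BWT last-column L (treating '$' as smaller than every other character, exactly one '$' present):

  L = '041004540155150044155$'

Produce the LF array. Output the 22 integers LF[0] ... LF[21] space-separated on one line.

Char counts: '$':1, '0':6, '1':4, '4':5, '5':6
C (first-col start): C('$')=0, C('0')=1, C('1')=7, C('4')=11, C('5')=16
L[0]='0': occ=0, LF[0]=C('0')+0=1+0=1
L[1]='4': occ=0, LF[1]=C('4')+0=11+0=11
L[2]='1': occ=0, LF[2]=C('1')+0=7+0=7
L[3]='0': occ=1, LF[3]=C('0')+1=1+1=2
L[4]='0': occ=2, LF[4]=C('0')+2=1+2=3
L[5]='4': occ=1, LF[5]=C('4')+1=11+1=12
L[6]='5': occ=0, LF[6]=C('5')+0=16+0=16
L[7]='4': occ=2, LF[7]=C('4')+2=11+2=13
L[8]='0': occ=3, LF[8]=C('0')+3=1+3=4
L[9]='1': occ=1, LF[9]=C('1')+1=7+1=8
L[10]='5': occ=1, LF[10]=C('5')+1=16+1=17
L[11]='5': occ=2, LF[11]=C('5')+2=16+2=18
L[12]='1': occ=2, LF[12]=C('1')+2=7+2=9
L[13]='5': occ=3, LF[13]=C('5')+3=16+3=19
L[14]='0': occ=4, LF[14]=C('0')+4=1+4=5
L[15]='0': occ=5, LF[15]=C('0')+5=1+5=6
L[16]='4': occ=3, LF[16]=C('4')+3=11+3=14
L[17]='4': occ=4, LF[17]=C('4')+4=11+4=15
L[18]='1': occ=3, LF[18]=C('1')+3=7+3=10
L[19]='5': occ=4, LF[19]=C('5')+4=16+4=20
L[20]='5': occ=5, LF[20]=C('5')+5=16+5=21
L[21]='$': occ=0, LF[21]=C('$')+0=0+0=0

Answer: 1 11 7 2 3 12 16 13 4 8 17 18 9 19 5 6 14 15 10 20 21 0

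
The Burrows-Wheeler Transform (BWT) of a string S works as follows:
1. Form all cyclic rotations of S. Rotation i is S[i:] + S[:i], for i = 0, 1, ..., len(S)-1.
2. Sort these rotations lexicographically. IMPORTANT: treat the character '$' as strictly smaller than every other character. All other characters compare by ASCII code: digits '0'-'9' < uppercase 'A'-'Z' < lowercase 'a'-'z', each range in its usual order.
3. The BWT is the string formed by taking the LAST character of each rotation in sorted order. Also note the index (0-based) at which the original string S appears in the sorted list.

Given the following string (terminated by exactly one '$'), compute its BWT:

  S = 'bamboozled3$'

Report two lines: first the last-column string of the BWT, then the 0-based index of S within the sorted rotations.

Answer: 3db$melzaboo
3

Derivation:
All 12 rotations (rotation i = S[i:]+S[:i]):
  rot[0] = bamboozled3$
  rot[1] = amboozled3$b
  rot[2] = mboozled3$ba
  rot[3] = boozled3$bam
  rot[4] = oozled3$bamb
  rot[5] = ozled3$bambo
  rot[6] = zled3$bamboo
  rot[7] = led3$bambooz
  rot[8] = ed3$bamboozl
  rot[9] = d3$bamboozle
  rot[10] = 3$bamboozled
  rot[11] = $bamboozled3
Sorted (with $ < everything):
  sorted[0] = $bamboozled3  (last char: '3')
  sorted[1] = 3$bamboozled  (last char: 'd')
  sorted[2] = amboozled3$b  (last char: 'b')
  sorted[3] = bamboozled3$  (last char: '$')
  sorted[4] = boozled3$bam  (last char: 'm')
  sorted[5] = d3$bamboozle  (last char: 'e')
  sorted[6] = ed3$bamboozl  (last char: 'l')
  sorted[7] = led3$bambooz  (last char: 'z')
  sorted[8] = mboozled3$ba  (last char: 'a')
  sorted[9] = oozled3$bamb  (last char: 'b')
  sorted[10] = ozled3$bambo  (last char: 'o')
  sorted[11] = zled3$bamboo  (last char: 'o')
Last column: 3db$melzaboo
Original string S is at sorted index 3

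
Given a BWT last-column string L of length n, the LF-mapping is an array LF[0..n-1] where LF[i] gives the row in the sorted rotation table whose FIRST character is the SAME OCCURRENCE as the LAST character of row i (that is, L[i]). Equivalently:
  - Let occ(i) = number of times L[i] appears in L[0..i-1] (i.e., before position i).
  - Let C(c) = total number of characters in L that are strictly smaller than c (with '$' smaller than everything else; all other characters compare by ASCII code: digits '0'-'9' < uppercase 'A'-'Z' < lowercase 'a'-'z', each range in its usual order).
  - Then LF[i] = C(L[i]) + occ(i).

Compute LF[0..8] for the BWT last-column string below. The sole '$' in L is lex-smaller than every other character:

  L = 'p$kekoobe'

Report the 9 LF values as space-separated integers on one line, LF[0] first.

Char counts: '$':1, 'b':1, 'e':2, 'k':2, 'o':2, 'p':1
C (first-col start): C('$')=0, C('b')=1, C('e')=2, C('k')=4, C('o')=6, C('p')=8
L[0]='p': occ=0, LF[0]=C('p')+0=8+0=8
L[1]='$': occ=0, LF[1]=C('$')+0=0+0=0
L[2]='k': occ=0, LF[2]=C('k')+0=4+0=4
L[3]='e': occ=0, LF[3]=C('e')+0=2+0=2
L[4]='k': occ=1, LF[4]=C('k')+1=4+1=5
L[5]='o': occ=0, LF[5]=C('o')+0=6+0=6
L[6]='o': occ=1, LF[6]=C('o')+1=6+1=7
L[7]='b': occ=0, LF[7]=C('b')+0=1+0=1
L[8]='e': occ=1, LF[8]=C('e')+1=2+1=3

Answer: 8 0 4 2 5 6 7 1 3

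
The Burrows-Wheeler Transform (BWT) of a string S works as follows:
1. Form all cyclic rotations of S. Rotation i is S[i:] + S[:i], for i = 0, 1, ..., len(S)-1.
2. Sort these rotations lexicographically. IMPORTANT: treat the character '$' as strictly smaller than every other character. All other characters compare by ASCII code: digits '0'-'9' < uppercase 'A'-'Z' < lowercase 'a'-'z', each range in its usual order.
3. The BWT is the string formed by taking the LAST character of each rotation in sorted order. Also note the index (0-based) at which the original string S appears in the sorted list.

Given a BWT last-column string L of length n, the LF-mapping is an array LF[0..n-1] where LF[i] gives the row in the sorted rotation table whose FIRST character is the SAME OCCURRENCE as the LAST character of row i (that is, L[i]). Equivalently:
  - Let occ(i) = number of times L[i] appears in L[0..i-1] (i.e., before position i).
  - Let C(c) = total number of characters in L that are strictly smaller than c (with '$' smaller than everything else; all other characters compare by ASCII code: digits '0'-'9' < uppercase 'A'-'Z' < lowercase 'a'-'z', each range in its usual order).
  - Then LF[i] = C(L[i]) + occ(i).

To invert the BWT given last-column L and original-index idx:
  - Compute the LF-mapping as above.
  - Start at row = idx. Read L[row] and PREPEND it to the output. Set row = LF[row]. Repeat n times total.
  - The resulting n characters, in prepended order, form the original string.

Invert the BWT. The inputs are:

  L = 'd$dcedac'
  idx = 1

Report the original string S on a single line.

LF mapping: 4 0 5 2 7 6 1 3
Walk LF starting at row 1, prepending L[row]:
  step 1: row=1, L[1]='$', prepend. Next row=LF[1]=0
  step 2: row=0, L[0]='d', prepend. Next row=LF[0]=4
  step 3: row=4, L[4]='e', prepend. Next row=LF[4]=7
  step 4: row=7, L[7]='c', prepend. Next row=LF[7]=3
  step 5: row=3, L[3]='c', prepend. Next row=LF[3]=2
  step 6: row=2, L[2]='d', prepend. Next row=LF[2]=5
  step 7: row=5, L[5]='d', prepend. Next row=LF[5]=6
  step 8: row=6, L[6]='a', prepend. Next row=LF[6]=1
Reversed output: addcced$

Answer: addcced$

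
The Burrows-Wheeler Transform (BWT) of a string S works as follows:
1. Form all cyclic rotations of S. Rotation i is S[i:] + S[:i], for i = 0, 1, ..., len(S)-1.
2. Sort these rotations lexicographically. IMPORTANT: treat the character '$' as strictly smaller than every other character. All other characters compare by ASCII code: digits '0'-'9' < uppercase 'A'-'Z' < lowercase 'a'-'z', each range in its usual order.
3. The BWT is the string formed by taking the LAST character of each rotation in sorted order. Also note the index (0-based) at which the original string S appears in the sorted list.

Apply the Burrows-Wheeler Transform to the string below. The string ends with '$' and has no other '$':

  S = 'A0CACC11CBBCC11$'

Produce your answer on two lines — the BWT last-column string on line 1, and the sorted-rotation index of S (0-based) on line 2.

All 16 rotations (rotation i = S[i:]+S[:i]):
  rot[0] = A0CACC11CBBCC11$
  rot[1] = 0CACC11CBBCC11$A
  rot[2] = CACC11CBBCC11$A0
  rot[3] = ACC11CBBCC11$A0C
  rot[4] = CC11CBBCC11$A0CA
  rot[5] = C11CBBCC11$A0CAC
  rot[6] = 11CBBCC11$A0CACC
  rot[7] = 1CBBCC11$A0CACC1
  rot[8] = CBBCC11$A0CACC11
  rot[9] = BBCC11$A0CACC11C
  rot[10] = BCC11$A0CACC11CB
  rot[11] = CC11$A0CACC11CBB
  rot[12] = C11$A0CACC11CBBC
  rot[13] = 11$A0CACC11CBBCC
  rot[14] = 1$A0CACC11CBBCC1
  rot[15] = $A0CACC11CBBCC11
Sorted (with $ < everything):
  sorted[0] = $A0CACC11CBBCC11  (last char: '1')
  sorted[1] = 0CACC11CBBCC11$A  (last char: 'A')
  sorted[2] = 1$A0CACC11CBBCC1  (last char: '1')
  sorted[3] = 11$A0CACC11CBBCC  (last char: 'C')
  sorted[4] = 11CBBCC11$A0CACC  (last char: 'C')
  sorted[5] = 1CBBCC11$A0CACC1  (last char: '1')
  sorted[6] = A0CACC11CBBCC11$  (last char: '$')
  sorted[7] = ACC11CBBCC11$A0C  (last char: 'C')
  sorted[8] = BBCC11$A0CACC11C  (last char: 'C')
  sorted[9] = BCC11$A0CACC11CB  (last char: 'B')
  sorted[10] = C11$A0CACC11CBBC  (last char: 'C')
  sorted[11] = C11CBBCC11$A0CAC  (last char: 'C')
  sorted[12] = CACC11CBBCC11$A0  (last char: '0')
  sorted[13] = CBBCC11$A0CACC11  (last char: '1')
  sorted[14] = CC11$A0CACC11CBB  (last char: 'B')
  sorted[15] = CC11CBBCC11$A0CA  (last char: 'A')
Last column: 1A1CC1$CCBCC01BA
Original string S is at sorted index 6

Answer: 1A1CC1$CCBCC01BA
6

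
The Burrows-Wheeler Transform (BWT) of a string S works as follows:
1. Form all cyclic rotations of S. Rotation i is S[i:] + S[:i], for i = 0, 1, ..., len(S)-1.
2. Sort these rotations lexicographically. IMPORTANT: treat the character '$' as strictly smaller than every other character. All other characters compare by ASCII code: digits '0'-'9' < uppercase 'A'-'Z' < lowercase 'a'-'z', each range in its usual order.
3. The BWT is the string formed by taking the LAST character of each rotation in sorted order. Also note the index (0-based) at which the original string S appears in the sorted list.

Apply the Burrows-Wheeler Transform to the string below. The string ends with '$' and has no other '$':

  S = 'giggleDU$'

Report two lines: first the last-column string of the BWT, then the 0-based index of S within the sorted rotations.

Answer: UeDli$ggg
5

Derivation:
All 9 rotations (rotation i = S[i:]+S[:i]):
  rot[0] = giggleDU$
  rot[1] = iggleDU$g
  rot[2] = ggleDU$gi
  rot[3] = gleDU$gig
  rot[4] = leDU$gigg
  rot[5] = eDU$giggl
  rot[6] = DU$giggle
  rot[7] = U$giggleD
  rot[8] = $giggleDU
Sorted (with $ < everything):
  sorted[0] = $giggleDU  (last char: 'U')
  sorted[1] = DU$giggle  (last char: 'e')
  sorted[2] = U$giggleD  (last char: 'D')
  sorted[3] = eDU$giggl  (last char: 'l')
  sorted[4] = ggleDU$gi  (last char: 'i')
  sorted[5] = giggleDU$  (last char: '$')
  sorted[6] = gleDU$gig  (last char: 'g')
  sorted[7] = iggleDU$g  (last char: 'g')
  sorted[8] = leDU$gigg  (last char: 'g')
Last column: UeDli$ggg
Original string S is at sorted index 5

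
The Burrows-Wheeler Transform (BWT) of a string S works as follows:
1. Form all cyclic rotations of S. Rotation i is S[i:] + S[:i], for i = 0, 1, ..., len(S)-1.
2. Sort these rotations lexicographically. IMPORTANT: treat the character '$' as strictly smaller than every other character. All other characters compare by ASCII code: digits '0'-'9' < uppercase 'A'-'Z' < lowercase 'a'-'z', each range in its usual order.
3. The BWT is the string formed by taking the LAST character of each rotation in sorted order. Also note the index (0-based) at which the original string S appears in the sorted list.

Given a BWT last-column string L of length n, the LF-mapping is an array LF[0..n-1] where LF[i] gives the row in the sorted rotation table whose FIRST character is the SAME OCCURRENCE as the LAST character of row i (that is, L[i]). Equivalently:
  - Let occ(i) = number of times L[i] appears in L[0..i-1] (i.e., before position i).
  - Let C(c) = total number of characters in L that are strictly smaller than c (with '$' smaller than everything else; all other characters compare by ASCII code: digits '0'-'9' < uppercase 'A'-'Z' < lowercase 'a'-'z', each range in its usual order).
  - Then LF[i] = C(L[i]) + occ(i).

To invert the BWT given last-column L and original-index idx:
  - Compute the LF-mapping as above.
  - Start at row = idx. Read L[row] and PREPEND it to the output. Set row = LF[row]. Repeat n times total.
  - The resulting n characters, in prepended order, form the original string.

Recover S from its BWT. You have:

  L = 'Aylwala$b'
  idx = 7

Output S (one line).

Answer: wallabyA$

Derivation:
LF mapping: 1 8 5 7 2 6 3 0 4
Walk LF starting at row 7, prepending L[row]:
  step 1: row=7, L[7]='$', prepend. Next row=LF[7]=0
  step 2: row=0, L[0]='A', prepend. Next row=LF[0]=1
  step 3: row=1, L[1]='y', prepend. Next row=LF[1]=8
  step 4: row=8, L[8]='b', prepend. Next row=LF[8]=4
  step 5: row=4, L[4]='a', prepend. Next row=LF[4]=2
  step 6: row=2, L[2]='l', prepend. Next row=LF[2]=5
  step 7: row=5, L[5]='l', prepend. Next row=LF[5]=6
  step 8: row=6, L[6]='a', prepend. Next row=LF[6]=3
  step 9: row=3, L[3]='w', prepend. Next row=LF[3]=7
Reversed output: wallabyA$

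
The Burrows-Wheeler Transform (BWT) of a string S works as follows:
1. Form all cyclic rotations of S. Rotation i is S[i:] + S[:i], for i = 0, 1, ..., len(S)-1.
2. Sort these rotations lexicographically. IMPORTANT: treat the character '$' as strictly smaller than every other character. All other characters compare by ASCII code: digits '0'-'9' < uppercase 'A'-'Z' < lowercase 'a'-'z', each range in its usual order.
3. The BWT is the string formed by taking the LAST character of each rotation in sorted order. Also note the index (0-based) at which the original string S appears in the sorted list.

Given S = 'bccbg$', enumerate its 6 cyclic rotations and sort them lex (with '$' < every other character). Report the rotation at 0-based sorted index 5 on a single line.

All 6 rotations (rotation i = S[i:]+S[:i]):
  rot[0] = bccbg$
  rot[1] = ccbg$b
  rot[2] = cbg$bc
  rot[3] = bg$bcc
  rot[4] = g$bccb
  rot[5] = $bccbg
Sorted (with $ < everything):
  sorted[0] = $bccbg
  sorted[1] = bccbg$
  sorted[2] = bg$bcc
  sorted[3] = cbg$bc
  sorted[4] = ccbg$b
  sorted[5] = g$bccb
sorted[5] = g$bccb

Answer: g$bccb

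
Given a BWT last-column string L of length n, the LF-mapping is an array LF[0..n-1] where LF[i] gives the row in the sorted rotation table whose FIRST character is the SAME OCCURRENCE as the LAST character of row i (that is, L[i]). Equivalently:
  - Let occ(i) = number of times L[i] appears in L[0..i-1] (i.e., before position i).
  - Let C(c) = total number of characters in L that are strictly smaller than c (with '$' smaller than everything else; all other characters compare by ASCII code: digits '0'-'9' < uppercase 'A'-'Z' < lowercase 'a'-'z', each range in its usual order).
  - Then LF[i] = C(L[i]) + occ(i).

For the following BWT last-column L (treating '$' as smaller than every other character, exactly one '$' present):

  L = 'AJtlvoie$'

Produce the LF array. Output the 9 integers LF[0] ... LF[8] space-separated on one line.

Answer: 1 2 7 5 8 6 4 3 0

Derivation:
Char counts: '$':1, 'A':1, 'J':1, 'e':1, 'i':1, 'l':1, 'o':1, 't':1, 'v':1
C (first-col start): C('$')=0, C('A')=1, C('J')=2, C('e')=3, C('i')=4, C('l')=5, C('o')=6, C('t')=7, C('v')=8
L[0]='A': occ=0, LF[0]=C('A')+0=1+0=1
L[1]='J': occ=0, LF[1]=C('J')+0=2+0=2
L[2]='t': occ=0, LF[2]=C('t')+0=7+0=7
L[3]='l': occ=0, LF[3]=C('l')+0=5+0=5
L[4]='v': occ=0, LF[4]=C('v')+0=8+0=8
L[5]='o': occ=0, LF[5]=C('o')+0=6+0=6
L[6]='i': occ=0, LF[6]=C('i')+0=4+0=4
L[7]='e': occ=0, LF[7]=C('e')+0=3+0=3
L[8]='$': occ=0, LF[8]=C('$')+0=0+0=0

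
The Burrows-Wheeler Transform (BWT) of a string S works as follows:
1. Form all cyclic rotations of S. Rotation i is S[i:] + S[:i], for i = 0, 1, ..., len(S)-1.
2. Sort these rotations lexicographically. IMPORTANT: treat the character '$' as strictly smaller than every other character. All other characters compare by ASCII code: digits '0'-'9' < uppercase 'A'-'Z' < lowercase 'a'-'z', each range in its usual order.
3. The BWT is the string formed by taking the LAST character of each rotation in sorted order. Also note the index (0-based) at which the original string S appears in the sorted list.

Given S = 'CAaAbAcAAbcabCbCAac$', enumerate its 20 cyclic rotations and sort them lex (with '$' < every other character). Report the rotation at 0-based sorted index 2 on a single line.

All 20 rotations (rotation i = S[i:]+S[:i]):
  rot[0] = CAaAbAcAAbcabCbCAac$
  rot[1] = AaAbAcAAbcabCbCAac$C
  rot[2] = aAbAcAAbcabCbCAac$CA
  rot[3] = AbAcAAbcabCbCAac$CAa
  rot[4] = bAcAAbcabCbCAac$CAaA
  rot[5] = AcAAbcabCbCAac$CAaAb
  rot[6] = cAAbcabCbCAac$CAaAbA
  rot[7] = AAbcabCbCAac$CAaAbAc
  rot[8] = AbcabCbCAac$CAaAbAcA
  rot[9] = bcabCbCAac$CAaAbAcAA
  rot[10] = cabCbCAac$CAaAbAcAAb
  rot[11] = abCbCAac$CAaAbAcAAbc
  rot[12] = bCbCAac$CAaAbAcAAbca
  rot[13] = CbCAac$CAaAbAcAAbcab
  rot[14] = bCAac$CAaAbAcAAbcabC
  rot[15] = CAac$CAaAbAcAAbcabCb
  rot[16] = Aac$CAaAbAcAAbcabCbC
  rot[17] = ac$CAaAbAcAAbcabCbCA
  rot[18] = c$CAaAbAcAAbcabCbCAa
  rot[19] = $CAaAbAcAAbcabCbCAac
Sorted (with $ < everything):
  sorted[0] = $CAaAbAcAAbcabCbCAac
  sorted[1] = AAbcabCbCAac$CAaAbAc
  sorted[2] = AaAbAcAAbcabCbCAac$C
  sorted[3] = Aac$CAaAbAcAAbcabCbC
  sorted[4] = AbAcAAbcabCbCAac$CAa
  sorted[5] = AbcabCbCAac$CAaAbAcA
  sorted[6] = AcAAbcabCbCAac$CAaAb
  sorted[7] = CAaAbAcAAbcabCbCAac$
  sorted[8] = CAac$CAaAbAcAAbcabCb
  sorted[9] = CbCAac$CAaAbAcAAbcab
  sorted[10] = aAbAcAAbcabCbCAac$CA
  sorted[11] = abCbCAac$CAaAbAcAAbc
  sorted[12] = ac$CAaAbAcAAbcabCbCA
  sorted[13] = bAcAAbcabCbCAac$CAaA
  sorted[14] = bCAac$CAaAbAcAAbcabC
  sorted[15] = bCbCAac$CAaAbAcAAbca
  sorted[16] = bcabCbCAac$CAaAbAcAA
  sorted[17] = c$CAaAbAcAAbcabCbCAa
  sorted[18] = cAAbcabCbCAac$CAaAbA
  sorted[19] = cabCbCAac$CAaAbAcAAb
sorted[2] = AaAbAcAAbcabCbCAac$C

Answer: AaAbAcAAbcabCbCAac$C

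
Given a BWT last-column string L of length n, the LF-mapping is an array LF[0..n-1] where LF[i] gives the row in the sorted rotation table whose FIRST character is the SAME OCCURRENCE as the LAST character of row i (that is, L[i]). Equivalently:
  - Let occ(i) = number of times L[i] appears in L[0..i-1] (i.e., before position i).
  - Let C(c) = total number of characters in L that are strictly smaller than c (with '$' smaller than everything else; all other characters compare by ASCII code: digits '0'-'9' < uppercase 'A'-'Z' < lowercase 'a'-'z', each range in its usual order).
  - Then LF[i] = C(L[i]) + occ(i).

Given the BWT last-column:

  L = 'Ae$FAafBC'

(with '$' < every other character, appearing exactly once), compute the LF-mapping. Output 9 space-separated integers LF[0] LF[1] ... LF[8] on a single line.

Char counts: '$':1, 'A':2, 'B':1, 'C':1, 'F':1, 'a':1, 'e':1, 'f':1
C (first-col start): C('$')=0, C('A')=1, C('B')=3, C('C')=4, C('F')=5, C('a')=6, C('e')=7, C('f')=8
L[0]='A': occ=0, LF[0]=C('A')+0=1+0=1
L[1]='e': occ=0, LF[1]=C('e')+0=7+0=7
L[2]='$': occ=0, LF[2]=C('$')+0=0+0=0
L[3]='F': occ=0, LF[3]=C('F')+0=5+0=5
L[4]='A': occ=1, LF[4]=C('A')+1=1+1=2
L[5]='a': occ=0, LF[5]=C('a')+0=6+0=6
L[6]='f': occ=0, LF[6]=C('f')+0=8+0=8
L[7]='B': occ=0, LF[7]=C('B')+0=3+0=3
L[8]='C': occ=0, LF[8]=C('C')+0=4+0=4

Answer: 1 7 0 5 2 6 8 3 4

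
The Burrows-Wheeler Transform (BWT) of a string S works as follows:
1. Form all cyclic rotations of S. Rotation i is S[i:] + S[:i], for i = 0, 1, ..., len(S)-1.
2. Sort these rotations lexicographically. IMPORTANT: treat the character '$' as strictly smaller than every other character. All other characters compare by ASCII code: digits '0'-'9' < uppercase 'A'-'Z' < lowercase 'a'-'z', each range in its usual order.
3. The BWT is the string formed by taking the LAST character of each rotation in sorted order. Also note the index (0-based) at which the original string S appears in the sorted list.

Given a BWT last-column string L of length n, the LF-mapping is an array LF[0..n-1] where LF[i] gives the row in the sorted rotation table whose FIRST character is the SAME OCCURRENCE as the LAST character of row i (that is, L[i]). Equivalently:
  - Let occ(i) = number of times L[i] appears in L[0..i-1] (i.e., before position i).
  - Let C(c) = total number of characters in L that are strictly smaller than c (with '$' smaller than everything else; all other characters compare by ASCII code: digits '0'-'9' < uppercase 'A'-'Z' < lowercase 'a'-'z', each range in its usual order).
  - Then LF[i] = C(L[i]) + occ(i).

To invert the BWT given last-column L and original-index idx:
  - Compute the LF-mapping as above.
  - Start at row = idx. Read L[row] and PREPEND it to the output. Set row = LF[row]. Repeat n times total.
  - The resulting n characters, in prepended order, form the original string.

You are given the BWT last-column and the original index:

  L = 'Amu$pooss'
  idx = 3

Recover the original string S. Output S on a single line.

LF mapping: 1 2 8 0 5 3 4 6 7
Walk LF starting at row 3, prepending L[row]:
  step 1: row=3, L[3]='$', prepend. Next row=LF[3]=0
  step 2: row=0, L[0]='A', prepend. Next row=LF[0]=1
  step 3: row=1, L[1]='m', prepend. Next row=LF[1]=2
  step 4: row=2, L[2]='u', prepend. Next row=LF[2]=8
  step 5: row=8, L[8]='s', prepend. Next row=LF[8]=7
  step 6: row=7, L[7]='s', prepend. Next row=LF[7]=6
  step 7: row=6, L[6]='o', prepend. Next row=LF[6]=4
  step 8: row=4, L[4]='p', prepend. Next row=LF[4]=5
  step 9: row=5, L[5]='o', prepend. Next row=LF[5]=3
Reversed output: opossumA$

Answer: opossumA$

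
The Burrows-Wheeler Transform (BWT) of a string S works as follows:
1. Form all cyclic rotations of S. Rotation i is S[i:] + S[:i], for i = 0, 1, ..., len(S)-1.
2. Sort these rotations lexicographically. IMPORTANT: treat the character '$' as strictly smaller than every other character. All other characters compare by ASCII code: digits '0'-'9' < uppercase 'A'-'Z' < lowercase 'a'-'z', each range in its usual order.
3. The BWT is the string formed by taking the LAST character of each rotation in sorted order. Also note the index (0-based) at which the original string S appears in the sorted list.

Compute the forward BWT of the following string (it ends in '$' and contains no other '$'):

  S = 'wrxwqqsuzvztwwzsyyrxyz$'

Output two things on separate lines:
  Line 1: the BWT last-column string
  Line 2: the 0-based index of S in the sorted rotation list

All 23 rotations (rotation i = S[i:]+S[:i]):
  rot[0] = wrxwqqsuzvztwwzsyyrxyz$
  rot[1] = rxwqqsuzvztwwzsyyrxyz$w
  rot[2] = xwqqsuzvztwwzsyyrxyz$wr
  rot[3] = wqqsuzvztwwzsyyrxyz$wrx
  rot[4] = qqsuzvztwwzsyyrxyz$wrxw
  rot[5] = qsuzvztwwzsyyrxyz$wrxwq
  rot[6] = suzvztwwzsyyrxyz$wrxwqq
  rot[7] = uzvztwwzsyyrxyz$wrxwqqs
  rot[8] = zvztwwzsyyrxyz$wrxwqqsu
  rot[9] = vztwwzsyyrxyz$wrxwqqsuz
  rot[10] = ztwwzsyyrxyz$wrxwqqsuzv
  rot[11] = twwzsyyrxyz$wrxwqqsuzvz
  rot[12] = wwzsyyrxyz$wrxwqqsuzvzt
  rot[13] = wzsyyrxyz$wrxwqqsuzvztw
  rot[14] = zsyyrxyz$wrxwqqsuzvztww
  rot[15] = syyrxyz$wrxwqqsuzvztwwz
  rot[16] = yyrxyz$wrxwqqsuzvztwwzs
  rot[17] = yrxyz$wrxwqqsuzvztwwzsy
  rot[18] = rxyz$wrxwqqsuzvztwwzsyy
  rot[19] = xyz$wrxwqqsuzvztwwzsyyr
  rot[20] = yz$wrxwqqsuzvztwwzsyyrx
  rot[21] = z$wrxwqqsuzvztwwzsyyrxy
  rot[22] = $wrxwqqsuzvztwwzsyyrxyz
Sorted (with $ < everything):
  sorted[0] = $wrxwqqsuzvztwwzsyyrxyz  (last char: 'z')
  sorted[1] = qqsuzvztwwzsyyrxyz$wrxw  (last char: 'w')
  sorted[2] = qsuzvztwwzsyyrxyz$wrxwq  (last char: 'q')
  sorted[3] = rxwqqsuzvztwwzsyyrxyz$w  (last char: 'w')
  sorted[4] = rxyz$wrxwqqsuzvztwwzsyy  (last char: 'y')
  sorted[5] = suzvztwwzsyyrxyz$wrxwqq  (last char: 'q')
  sorted[6] = syyrxyz$wrxwqqsuzvztwwz  (last char: 'z')
  sorted[7] = twwzsyyrxyz$wrxwqqsuzvz  (last char: 'z')
  sorted[8] = uzvztwwzsyyrxyz$wrxwqqs  (last char: 's')
  sorted[9] = vztwwzsyyrxyz$wrxwqqsuz  (last char: 'z')
  sorted[10] = wqqsuzvztwwzsyyrxyz$wrx  (last char: 'x')
  sorted[11] = wrxwqqsuzvztwwzsyyrxyz$  (last char: '$')
  sorted[12] = wwzsyyrxyz$wrxwqqsuzvzt  (last char: 't')
  sorted[13] = wzsyyrxyz$wrxwqqsuzvztw  (last char: 'w')
  sorted[14] = xwqqsuzvztwwzsyyrxyz$wr  (last char: 'r')
  sorted[15] = xyz$wrxwqqsuzvztwwzsyyr  (last char: 'r')
  sorted[16] = yrxyz$wrxwqqsuzvztwwzsy  (last char: 'y')
  sorted[17] = yyrxyz$wrxwqqsuzvztwwzs  (last char: 's')
  sorted[18] = yz$wrxwqqsuzvztwwzsyyrx  (last char: 'x')
  sorted[19] = z$wrxwqqsuzvztwwzsyyrxy  (last char: 'y')
  sorted[20] = zsyyrxyz$wrxwqqsuzvztww  (last char: 'w')
  sorted[21] = ztwwzsyyrxyz$wrxwqqsuzv  (last char: 'v')
  sorted[22] = zvztwwzsyyrxyz$wrxwqqsu  (last char: 'u')
Last column: zwqwyqzzszx$twrrysxywvu
Original string S is at sorted index 11

Answer: zwqwyqzzszx$twrrysxywvu
11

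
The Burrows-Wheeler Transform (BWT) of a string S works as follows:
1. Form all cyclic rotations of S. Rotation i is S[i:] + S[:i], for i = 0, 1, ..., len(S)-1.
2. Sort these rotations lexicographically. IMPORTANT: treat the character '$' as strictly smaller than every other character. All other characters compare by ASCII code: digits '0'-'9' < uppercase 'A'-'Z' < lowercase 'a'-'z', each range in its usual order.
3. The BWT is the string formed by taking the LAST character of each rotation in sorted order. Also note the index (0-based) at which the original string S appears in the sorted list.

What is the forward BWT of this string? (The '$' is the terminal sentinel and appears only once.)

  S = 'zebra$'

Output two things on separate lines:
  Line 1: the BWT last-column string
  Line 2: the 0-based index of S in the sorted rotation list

Answer: arezb$
5

Derivation:
All 6 rotations (rotation i = S[i:]+S[:i]):
  rot[0] = zebra$
  rot[1] = ebra$z
  rot[2] = bra$ze
  rot[3] = ra$zeb
  rot[4] = a$zebr
  rot[5] = $zebra
Sorted (with $ < everything):
  sorted[0] = $zebra  (last char: 'a')
  sorted[1] = a$zebr  (last char: 'r')
  sorted[2] = bra$ze  (last char: 'e')
  sorted[3] = ebra$z  (last char: 'z')
  sorted[4] = ra$zeb  (last char: 'b')
  sorted[5] = zebra$  (last char: '$')
Last column: arezb$
Original string S is at sorted index 5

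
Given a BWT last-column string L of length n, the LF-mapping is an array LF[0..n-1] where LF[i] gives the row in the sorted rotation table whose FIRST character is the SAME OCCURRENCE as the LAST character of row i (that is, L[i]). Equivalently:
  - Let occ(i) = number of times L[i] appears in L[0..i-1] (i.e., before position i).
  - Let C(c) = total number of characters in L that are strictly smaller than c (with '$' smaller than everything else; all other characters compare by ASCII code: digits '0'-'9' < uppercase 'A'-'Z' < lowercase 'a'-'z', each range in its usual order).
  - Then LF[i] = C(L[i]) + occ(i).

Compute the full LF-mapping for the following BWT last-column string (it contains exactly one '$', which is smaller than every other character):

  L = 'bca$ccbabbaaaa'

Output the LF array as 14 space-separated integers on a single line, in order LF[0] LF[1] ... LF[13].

Char counts: '$':1, 'a':6, 'b':4, 'c':3
C (first-col start): C('$')=0, C('a')=1, C('b')=7, C('c')=11
L[0]='b': occ=0, LF[0]=C('b')+0=7+0=7
L[1]='c': occ=0, LF[1]=C('c')+0=11+0=11
L[2]='a': occ=0, LF[2]=C('a')+0=1+0=1
L[3]='$': occ=0, LF[3]=C('$')+0=0+0=0
L[4]='c': occ=1, LF[4]=C('c')+1=11+1=12
L[5]='c': occ=2, LF[5]=C('c')+2=11+2=13
L[6]='b': occ=1, LF[6]=C('b')+1=7+1=8
L[7]='a': occ=1, LF[7]=C('a')+1=1+1=2
L[8]='b': occ=2, LF[8]=C('b')+2=7+2=9
L[9]='b': occ=3, LF[9]=C('b')+3=7+3=10
L[10]='a': occ=2, LF[10]=C('a')+2=1+2=3
L[11]='a': occ=3, LF[11]=C('a')+3=1+3=4
L[12]='a': occ=4, LF[12]=C('a')+4=1+4=5
L[13]='a': occ=5, LF[13]=C('a')+5=1+5=6

Answer: 7 11 1 0 12 13 8 2 9 10 3 4 5 6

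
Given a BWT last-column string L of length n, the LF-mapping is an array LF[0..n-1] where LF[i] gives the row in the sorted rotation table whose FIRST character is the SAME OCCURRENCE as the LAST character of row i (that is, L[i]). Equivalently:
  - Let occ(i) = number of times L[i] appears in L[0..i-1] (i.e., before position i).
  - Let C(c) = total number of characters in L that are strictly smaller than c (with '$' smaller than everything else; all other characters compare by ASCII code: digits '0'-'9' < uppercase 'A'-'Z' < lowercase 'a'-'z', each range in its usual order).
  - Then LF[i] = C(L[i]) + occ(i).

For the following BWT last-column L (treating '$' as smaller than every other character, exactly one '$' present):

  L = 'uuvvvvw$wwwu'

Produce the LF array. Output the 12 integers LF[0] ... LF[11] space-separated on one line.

Char counts: '$':1, 'u':3, 'v':4, 'w':4
C (first-col start): C('$')=0, C('u')=1, C('v')=4, C('w')=8
L[0]='u': occ=0, LF[0]=C('u')+0=1+0=1
L[1]='u': occ=1, LF[1]=C('u')+1=1+1=2
L[2]='v': occ=0, LF[2]=C('v')+0=4+0=4
L[3]='v': occ=1, LF[3]=C('v')+1=4+1=5
L[4]='v': occ=2, LF[4]=C('v')+2=4+2=6
L[5]='v': occ=3, LF[5]=C('v')+3=4+3=7
L[6]='w': occ=0, LF[6]=C('w')+0=8+0=8
L[7]='$': occ=0, LF[7]=C('$')+0=0+0=0
L[8]='w': occ=1, LF[8]=C('w')+1=8+1=9
L[9]='w': occ=2, LF[9]=C('w')+2=8+2=10
L[10]='w': occ=3, LF[10]=C('w')+3=8+3=11
L[11]='u': occ=2, LF[11]=C('u')+2=1+2=3

Answer: 1 2 4 5 6 7 8 0 9 10 11 3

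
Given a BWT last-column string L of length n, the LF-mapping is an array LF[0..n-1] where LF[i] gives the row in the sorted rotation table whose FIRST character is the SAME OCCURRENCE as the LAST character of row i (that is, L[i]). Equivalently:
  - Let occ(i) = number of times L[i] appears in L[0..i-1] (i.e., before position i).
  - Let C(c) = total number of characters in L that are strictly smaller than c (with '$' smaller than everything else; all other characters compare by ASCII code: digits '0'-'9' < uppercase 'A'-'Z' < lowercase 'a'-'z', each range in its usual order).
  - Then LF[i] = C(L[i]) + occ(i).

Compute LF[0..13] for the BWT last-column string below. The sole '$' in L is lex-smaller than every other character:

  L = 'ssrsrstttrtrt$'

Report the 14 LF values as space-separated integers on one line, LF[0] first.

Answer: 5 6 1 7 2 8 9 10 11 3 12 4 13 0

Derivation:
Char counts: '$':1, 'r':4, 's':4, 't':5
C (first-col start): C('$')=0, C('r')=1, C('s')=5, C('t')=9
L[0]='s': occ=0, LF[0]=C('s')+0=5+0=5
L[1]='s': occ=1, LF[1]=C('s')+1=5+1=6
L[2]='r': occ=0, LF[2]=C('r')+0=1+0=1
L[3]='s': occ=2, LF[3]=C('s')+2=5+2=7
L[4]='r': occ=1, LF[4]=C('r')+1=1+1=2
L[5]='s': occ=3, LF[5]=C('s')+3=5+3=8
L[6]='t': occ=0, LF[6]=C('t')+0=9+0=9
L[7]='t': occ=1, LF[7]=C('t')+1=9+1=10
L[8]='t': occ=2, LF[8]=C('t')+2=9+2=11
L[9]='r': occ=2, LF[9]=C('r')+2=1+2=3
L[10]='t': occ=3, LF[10]=C('t')+3=9+3=12
L[11]='r': occ=3, LF[11]=C('r')+3=1+3=4
L[12]='t': occ=4, LF[12]=C('t')+4=9+4=13
L[13]='$': occ=0, LF[13]=C('$')+0=0+0=0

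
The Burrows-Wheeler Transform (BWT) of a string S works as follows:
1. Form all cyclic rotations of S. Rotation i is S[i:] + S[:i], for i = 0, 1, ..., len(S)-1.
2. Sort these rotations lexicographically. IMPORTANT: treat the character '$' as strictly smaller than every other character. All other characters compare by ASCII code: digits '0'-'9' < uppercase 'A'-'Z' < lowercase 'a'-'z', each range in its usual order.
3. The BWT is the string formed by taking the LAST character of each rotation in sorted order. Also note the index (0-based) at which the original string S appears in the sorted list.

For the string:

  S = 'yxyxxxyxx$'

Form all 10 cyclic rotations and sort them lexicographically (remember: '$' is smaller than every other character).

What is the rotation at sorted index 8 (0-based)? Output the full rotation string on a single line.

All 10 rotations (rotation i = S[i:]+S[:i]):
  rot[0] = yxyxxxyxx$
  rot[1] = xyxxxyxx$y
  rot[2] = yxxxyxx$yx
  rot[3] = xxxyxx$yxy
  rot[4] = xxyxx$yxyx
  rot[5] = xyxx$yxyxx
  rot[6] = yxx$yxyxxx
  rot[7] = xx$yxyxxxy
  rot[8] = x$yxyxxxyx
  rot[9] = $yxyxxxyxx
Sorted (with $ < everything):
  sorted[0] = $yxyxxxyxx
  sorted[1] = x$yxyxxxyx
  sorted[2] = xx$yxyxxxy
  sorted[3] = xxxyxx$yxy
  sorted[4] = xxyxx$yxyx
  sorted[5] = xyxx$yxyxx
  sorted[6] = xyxxxyxx$y
  sorted[7] = yxx$yxyxxx
  sorted[8] = yxxxyxx$yx
  sorted[9] = yxyxxxyxx$
sorted[8] = yxxxyxx$yx

Answer: yxxxyxx$yx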